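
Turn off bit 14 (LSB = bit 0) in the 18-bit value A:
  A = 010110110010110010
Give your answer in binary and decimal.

Mask = ~(1 << 14) = 111011111111111111
Bit 14 of A is 1, so AND-ing with the mask clears it to 0.
  010110110010110010
& 111011111111111111
--------------------
  010010110010110010

Answer: 010010110010110010 (76978)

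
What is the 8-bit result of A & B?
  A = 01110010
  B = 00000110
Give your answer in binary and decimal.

Apply & to each column (1 only where both bits are 1):
  01110010
& 00000110
----------
  00000010

Answer: 00000010 (2)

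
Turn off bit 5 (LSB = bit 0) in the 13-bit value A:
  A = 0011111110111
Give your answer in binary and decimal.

Mask = ~(1 << 5) = 1111111011111
Bit 5 of A is 1, so AND-ing with the mask clears it to 0.
  0011111110111
& 1111111011111
---------------
  0011111010111

Answer: 0011111010111 (2007)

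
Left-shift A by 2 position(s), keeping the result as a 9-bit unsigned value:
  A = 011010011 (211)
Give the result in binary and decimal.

Shift left by 2: drop the top 2 bit(s), append 2 zero(s) on the right.
  011010011  ->  discard [01], keep [1010011], append 00
= 101001100

Answer: 101001100 (332)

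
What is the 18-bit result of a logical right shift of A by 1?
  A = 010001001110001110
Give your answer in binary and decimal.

Logical shift right by 1: drop the bottom 1 bit(s), prepend 1 zero(s) on the left.
  010001001110001110  ->  keep [01000100111000111], discard [0], prepend 0
= 001000100111000111

Answer: 001000100111000111 (35271)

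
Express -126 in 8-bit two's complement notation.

1. Binary of +126:  01111110
2. Invert bits:     10000001
3. Add 1:           10000010

Answer: 10000010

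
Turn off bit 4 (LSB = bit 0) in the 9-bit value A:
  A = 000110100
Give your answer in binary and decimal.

Mask = ~(1 << 4) = 111101111
Bit 4 of A is 1, so AND-ing with the mask clears it to 0.
  000110100
& 111101111
-----------
  000100100

Answer: 000100100 (36)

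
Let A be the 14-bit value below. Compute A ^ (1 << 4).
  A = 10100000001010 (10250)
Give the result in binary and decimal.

Mask = 1 << 4 = 00000000010000
Bit 4 of A is 0; XOR with the mask flips it to 1.
  10100000001010
^ 00000000010000
----------------
  10100000011010

Answer: 10100000011010 (10266)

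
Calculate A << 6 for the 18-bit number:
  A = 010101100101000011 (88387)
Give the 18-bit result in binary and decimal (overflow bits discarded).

Shift left by 6: drop the top 6 bit(s), append 6 zero(s) on the right.
  010101100101000011  ->  discard [010101], keep [100101000011], append 000000
= 100101000011000000

Answer: 100101000011000000 (151744)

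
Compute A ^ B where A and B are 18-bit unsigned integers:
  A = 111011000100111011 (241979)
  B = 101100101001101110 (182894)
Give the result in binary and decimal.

Apply ^ to each column (1 where bits differ):
  111011000100111011
^ 101100101001101110
--------------------
  010111101101010101

Answer: 010111101101010101 (97109)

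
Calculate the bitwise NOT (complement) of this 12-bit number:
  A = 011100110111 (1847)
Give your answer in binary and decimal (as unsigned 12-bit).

Flip each bit (0->1, 1->0):
  011100110111
  100011001000

Answer: 100011001000 (2248)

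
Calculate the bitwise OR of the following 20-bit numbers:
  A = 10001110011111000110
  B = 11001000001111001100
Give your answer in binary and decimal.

Apply | to each column (1 where either bit is 1):
  10001110011111000110
| 11001000001111001100
----------------------
  11001110011111001110

Answer: 11001110011111001110 (845774)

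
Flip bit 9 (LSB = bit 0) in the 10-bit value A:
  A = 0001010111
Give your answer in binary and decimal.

Mask = 1 << 9 = 1000000000
Bit 9 of A is 0; XOR with the mask flips it to 1.
  0001010111
^ 1000000000
------------
  1001010111

Answer: 1001010111 (599)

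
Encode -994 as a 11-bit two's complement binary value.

1. Binary of +994:  01111100010
2. Invert bits:     10000011101
3. Add 1:           10000011110

Answer: 10000011110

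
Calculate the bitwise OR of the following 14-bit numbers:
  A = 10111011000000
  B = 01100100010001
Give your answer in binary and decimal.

Apply | to each column (1 where either bit is 1):
  10111011000000
| 01100100010001
----------------
  11111111010001

Answer: 11111111010001 (16337)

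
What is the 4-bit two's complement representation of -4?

1. Binary of +4:  0100
2. Invert bits:     1011
3. Add 1:           1100

Answer: 1100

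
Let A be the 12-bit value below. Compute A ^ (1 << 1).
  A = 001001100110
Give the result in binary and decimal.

Mask = 1 << 1 = 000000000010
Bit 1 of A is 1; XOR with the mask flips it to 0.
  001001100110
^ 000000000010
--------------
  001001100100

Answer: 001001100100 (612)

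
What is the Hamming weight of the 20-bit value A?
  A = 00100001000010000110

00100001000010000110
1-bits at positions (from bit 0 = LSB): 1, 2, 7, 12, 17
Count = 5

Answer: 5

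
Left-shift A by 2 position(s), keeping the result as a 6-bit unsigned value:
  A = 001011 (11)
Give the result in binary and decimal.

Shift left by 2: drop the top 2 bit(s), append 2 zero(s) on the right.
  001011  ->  discard [00], keep [1011], append 00
= 101100

Answer: 101100 (44)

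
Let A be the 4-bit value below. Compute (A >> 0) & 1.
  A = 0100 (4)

Bit 0 is the 1st from the right.
  0100
     ^
That bit is 0.

Answer: 0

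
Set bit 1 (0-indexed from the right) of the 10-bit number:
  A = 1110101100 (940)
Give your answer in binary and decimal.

Mask = 1 << 1 = 0000000010
Bit 1 of A is 0, so OR-ing with the mask flips it to 1.
  1110101100
| 0000000010
------------
  1110101110

Answer: 1110101110 (942)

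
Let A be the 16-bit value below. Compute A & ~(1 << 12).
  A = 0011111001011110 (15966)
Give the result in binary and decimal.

Mask = ~(1 << 12) = 1110111111111111
Bit 12 of A is 1, so AND-ing with the mask clears it to 0.
  0011111001011110
& 1110111111111111
------------------
  0010111001011110

Answer: 0010111001011110 (11870)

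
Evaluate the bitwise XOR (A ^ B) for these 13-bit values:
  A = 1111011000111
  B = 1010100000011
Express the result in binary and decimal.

Apply ^ to each column (1 where bits differ):
  1111011000111
^ 1010100000011
---------------
  0101111000100

Answer: 0101111000100 (3012)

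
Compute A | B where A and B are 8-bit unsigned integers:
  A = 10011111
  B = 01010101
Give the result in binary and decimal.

Apply | to each column (1 where either bit is 1):
  10011111
| 01010101
----------
  11011111

Answer: 11011111 (223)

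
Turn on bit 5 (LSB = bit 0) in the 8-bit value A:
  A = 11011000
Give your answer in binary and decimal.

Mask = 1 << 5 = 00100000
Bit 5 of A is 0, so OR-ing with the mask flips it to 1.
  11011000
| 00100000
----------
  11111000

Answer: 11111000 (248)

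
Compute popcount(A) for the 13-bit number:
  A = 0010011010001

0010011010001
1-bits at positions (from bit 0 = LSB): 0, 4, 6, 7, 10
Count = 5

Answer: 5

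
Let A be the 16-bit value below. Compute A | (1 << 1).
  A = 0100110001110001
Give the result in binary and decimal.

Mask = 1 << 1 = 0000000000000010
Bit 1 of A is 0, so OR-ing with the mask flips it to 1.
  0100110001110001
| 0000000000000010
------------------
  0100110001110011

Answer: 0100110001110011 (19571)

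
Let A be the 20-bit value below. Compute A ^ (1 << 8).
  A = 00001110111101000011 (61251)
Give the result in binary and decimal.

Mask = 1 << 8 = 00000000000100000000
Bit 8 of A is 1; XOR with the mask flips it to 0.
  00001110111101000011
^ 00000000000100000000
----------------------
  00001110111001000011

Answer: 00001110111001000011 (60995)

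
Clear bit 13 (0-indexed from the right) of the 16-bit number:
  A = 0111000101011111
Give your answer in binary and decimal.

Mask = ~(1 << 13) = 1101111111111111
Bit 13 of A is 1, so AND-ing with the mask clears it to 0.
  0111000101011111
& 1101111111111111
------------------
  0101000101011111

Answer: 0101000101011111 (20831)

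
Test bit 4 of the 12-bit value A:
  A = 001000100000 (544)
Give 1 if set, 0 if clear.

Bit 4 is the 5th from the right.
  001000100000
         ^
That bit is 0.

Answer: 0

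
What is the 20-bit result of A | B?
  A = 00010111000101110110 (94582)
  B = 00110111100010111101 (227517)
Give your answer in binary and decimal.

Apply | to each column (1 where either bit is 1):
  00010111000101110110
| 00110111100010111101
----------------------
  00110111100111111111

Answer: 00110111100111111111 (227839)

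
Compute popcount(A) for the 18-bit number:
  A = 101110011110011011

101110011110011011
1-bits at positions (from bit 0 = LSB): 0, 1, 3, 4, 7, 8, 9, 10, 13, 14, 15, 17
Count = 12

Answer: 12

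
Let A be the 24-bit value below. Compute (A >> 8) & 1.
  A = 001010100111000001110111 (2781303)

Bit 8 is the 9th from the right.
  001010100111000001110111
                 ^
That bit is 0.

Answer: 0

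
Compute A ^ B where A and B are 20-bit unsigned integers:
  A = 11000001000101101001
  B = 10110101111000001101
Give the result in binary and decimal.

Apply ^ to each column (1 where bits differ):
  11000001000101101001
^ 10110101111000001101
----------------------
  01110100111101100100

Answer: 01110100111101100100 (479076)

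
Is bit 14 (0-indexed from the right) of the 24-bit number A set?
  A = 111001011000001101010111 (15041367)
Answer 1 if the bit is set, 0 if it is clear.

Bit 14 is the 15th from the right.
  111001011000001101010111
           ^
That bit is 0.

Answer: 0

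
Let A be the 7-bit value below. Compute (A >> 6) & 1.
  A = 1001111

Bit 6 is the 7th from the right.
  1001111
  ^
That bit is 1.

Answer: 1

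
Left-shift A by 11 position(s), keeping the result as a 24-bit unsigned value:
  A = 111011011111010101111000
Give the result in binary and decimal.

Shift left by 11: drop the top 11 bit(s), append 11 zero(s) on the right.
  111011011111010101111000  ->  discard [11101101111], keep [1010101111000], append 00000000000
= 101010111100000000000000

Answer: 101010111100000000000000 (11255808)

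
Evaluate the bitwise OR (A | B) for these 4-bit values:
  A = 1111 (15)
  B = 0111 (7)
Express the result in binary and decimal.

Apply | to each column (1 where either bit is 1):
  1111
| 0111
------
  1111

Answer: 1111 (15)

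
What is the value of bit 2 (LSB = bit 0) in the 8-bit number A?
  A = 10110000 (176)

Bit 2 is the 3rd from the right.
  10110000
       ^
That bit is 0.

Answer: 0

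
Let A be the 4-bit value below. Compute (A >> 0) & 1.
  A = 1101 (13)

Bit 0 is the 1st from the right.
  1101
     ^
That bit is 1.

Answer: 1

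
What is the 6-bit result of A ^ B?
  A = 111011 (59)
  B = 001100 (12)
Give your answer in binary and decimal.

Apply ^ to each column (1 where bits differ):
  111011
^ 001100
--------
  110111

Answer: 110111 (55)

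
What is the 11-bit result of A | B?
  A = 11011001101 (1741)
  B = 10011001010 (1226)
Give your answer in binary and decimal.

Apply | to each column (1 where either bit is 1):
  11011001101
| 10011001010
-------------
  11011001111

Answer: 11011001111 (1743)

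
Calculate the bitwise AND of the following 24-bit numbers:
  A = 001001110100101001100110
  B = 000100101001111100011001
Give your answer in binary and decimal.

Apply & to each column (1 only where both bits are 1):
  001001110100101001100110
& 000100101001111100011001
--------------------------
  000000100000101000000000

Answer: 000000100000101000000000 (133632)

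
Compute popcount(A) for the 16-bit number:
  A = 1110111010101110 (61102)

1110111010101110
1-bits at positions (from bit 0 = LSB): 1, 2, 3, 5, 7, 9, 10, 11, 13, 14, 15
Count = 11

Answer: 11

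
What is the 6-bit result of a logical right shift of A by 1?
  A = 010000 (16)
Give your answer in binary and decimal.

Logical shift right by 1: drop the bottom 1 bit(s), prepend 1 zero(s) on the left.
  010000  ->  keep [01000], discard [0], prepend 0
= 001000

Answer: 001000 (8)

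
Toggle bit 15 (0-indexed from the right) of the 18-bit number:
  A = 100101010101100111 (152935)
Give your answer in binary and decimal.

Mask = 1 << 15 = 001000000000000000
Bit 15 of A is 0; XOR with the mask flips it to 1.
  100101010101100111
^ 001000000000000000
--------------------
  101101010101100111

Answer: 101101010101100111 (185703)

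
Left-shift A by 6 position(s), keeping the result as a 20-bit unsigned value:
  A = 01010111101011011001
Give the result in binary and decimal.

Shift left by 6: drop the top 6 bit(s), append 6 zero(s) on the right.
  01010111101011011001  ->  discard [010101], keep [11101011011001], append 000000
= 11101011011001000000

Answer: 11101011011001000000 (964160)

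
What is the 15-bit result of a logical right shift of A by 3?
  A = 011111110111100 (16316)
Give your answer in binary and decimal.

Logical shift right by 3: drop the bottom 3 bit(s), prepend 3 zero(s) on the left.
  011111110111100  ->  keep [011111110111], discard [100], prepend 000
= 000011111110111

Answer: 000011111110111 (2039)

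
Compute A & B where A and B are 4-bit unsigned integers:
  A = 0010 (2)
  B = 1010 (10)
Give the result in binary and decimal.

Apply & to each column (1 only where both bits are 1):
  0010
& 1010
------
  0010

Answer: 0010 (2)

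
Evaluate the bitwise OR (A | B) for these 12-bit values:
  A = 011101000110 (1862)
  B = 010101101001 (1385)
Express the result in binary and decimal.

Apply | to each column (1 where either bit is 1):
  011101000110
| 010101101001
--------------
  011101101111

Answer: 011101101111 (1903)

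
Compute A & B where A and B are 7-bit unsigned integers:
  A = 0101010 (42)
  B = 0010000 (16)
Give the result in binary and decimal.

Apply & to each column (1 only where both bits are 1):
  0101010
& 0010000
---------
  0000000

Answer: 0000000 (0)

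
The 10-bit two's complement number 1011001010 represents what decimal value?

MSB is 1, so the value is negative. Find the magnitude:
1. Invert bits:  0100110101
2. Add 1:        0100110110  = 310
3. Apply sign:   -310

Answer: -310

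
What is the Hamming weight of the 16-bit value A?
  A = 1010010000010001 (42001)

1010010000010001
1-bits at positions (from bit 0 = LSB): 0, 4, 10, 13, 15
Count = 5

Answer: 5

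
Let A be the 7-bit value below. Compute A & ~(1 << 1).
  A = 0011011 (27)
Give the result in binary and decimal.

Mask = ~(1 << 1) = 1111101
Bit 1 of A is 1, so AND-ing with the mask clears it to 0.
  0011011
& 1111101
---------
  0011001

Answer: 0011001 (25)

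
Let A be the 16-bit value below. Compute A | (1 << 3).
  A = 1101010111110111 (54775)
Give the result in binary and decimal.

Mask = 1 << 3 = 0000000000001000
Bit 3 of A is 0, so OR-ing with the mask flips it to 1.
  1101010111110111
| 0000000000001000
------------------
  1101010111111111

Answer: 1101010111111111 (54783)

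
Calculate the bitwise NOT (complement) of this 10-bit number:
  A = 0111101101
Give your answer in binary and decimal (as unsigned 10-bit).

Flip each bit (0->1, 1->0):
  0111101101
  1000010010

Answer: 1000010010 (530)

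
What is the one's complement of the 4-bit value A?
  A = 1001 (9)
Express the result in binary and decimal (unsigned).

Flip each bit (0->1, 1->0):
  1001
  0110

Answer: 0110 (6)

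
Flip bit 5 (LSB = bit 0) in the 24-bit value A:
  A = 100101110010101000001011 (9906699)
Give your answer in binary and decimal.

Mask = 1 << 5 = 000000000000000000100000
Bit 5 of A is 0; XOR with the mask flips it to 1.
  100101110010101000001011
^ 000000000000000000100000
--------------------------
  100101110010101000101011

Answer: 100101110010101000101011 (9906731)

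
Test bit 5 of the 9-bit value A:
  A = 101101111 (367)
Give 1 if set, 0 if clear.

Bit 5 is the 6th from the right.
  101101111
     ^
That bit is 1.

Answer: 1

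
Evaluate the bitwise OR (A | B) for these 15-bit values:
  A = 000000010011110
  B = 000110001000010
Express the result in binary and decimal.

Apply | to each column (1 where either bit is 1):
  000000010011110
| 000110001000010
-----------------
  000110011011110

Answer: 000110011011110 (3294)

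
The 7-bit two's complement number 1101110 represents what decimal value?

MSB is 1, so the value is negative. Find the magnitude:
1. Invert bits:  0010001
2. Add 1:        0010010  = 18
3. Apply sign:   -18

Answer: -18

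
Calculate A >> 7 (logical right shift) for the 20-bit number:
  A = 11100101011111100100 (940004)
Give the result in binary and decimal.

Logical shift right by 7: drop the bottom 7 bit(s), prepend 7 zero(s) on the left.
  11100101011111100100  ->  keep [1110010101111], discard [1100100], prepend 0000000
= 00000001110010101111

Answer: 00000001110010101111 (7343)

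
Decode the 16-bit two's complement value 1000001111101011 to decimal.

MSB is 1, so the value is negative. Find the magnitude:
1. Invert bits:  0111110000010100
2. Add 1:        0111110000010101  = 31765
3. Apply sign:   -31765

Answer: -31765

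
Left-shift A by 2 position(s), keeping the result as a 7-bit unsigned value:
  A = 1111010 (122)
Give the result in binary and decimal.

Shift left by 2: drop the top 2 bit(s), append 2 zero(s) on the right.
  1111010  ->  discard [11], keep [11010], append 00
= 1101000

Answer: 1101000 (104)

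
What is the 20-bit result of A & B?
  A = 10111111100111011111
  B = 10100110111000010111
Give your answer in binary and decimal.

Apply & to each column (1 only where both bits are 1):
  10111111100111011111
& 10100110111000010111
----------------------
  10100110100000010111

Answer: 10100110100000010111 (682007)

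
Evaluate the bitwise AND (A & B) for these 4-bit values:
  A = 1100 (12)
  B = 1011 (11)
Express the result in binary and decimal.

Apply & to each column (1 only where both bits are 1):
  1100
& 1011
------
  1000

Answer: 1000 (8)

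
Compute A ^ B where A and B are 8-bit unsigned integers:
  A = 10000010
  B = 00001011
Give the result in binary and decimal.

Apply ^ to each column (1 where bits differ):
  10000010
^ 00001011
----------
  10001001

Answer: 10001001 (137)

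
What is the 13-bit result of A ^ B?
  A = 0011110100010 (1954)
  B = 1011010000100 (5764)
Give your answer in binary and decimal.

Apply ^ to each column (1 where bits differ):
  0011110100010
^ 1011010000100
---------------
  1000100100110

Answer: 1000100100110 (4390)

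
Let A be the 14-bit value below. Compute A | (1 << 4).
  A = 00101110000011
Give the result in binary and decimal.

Mask = 1 << 4 = 00000000010000
Bit 4 of A is 0, so OR-ing with the mask flips it to 1.
  00101110000011
| 00000000010000
----------------
  00101110010011

Answer: 00101110010011 (2963)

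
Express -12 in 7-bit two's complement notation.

1. Binary of +12:  0001100
2. Invert bits:     1110011
3. Add 1:           1110100

Answer: 1110100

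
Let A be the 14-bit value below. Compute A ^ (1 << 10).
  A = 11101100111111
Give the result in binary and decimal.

Mask = 1 << 10 = 00010000000000
Bit 10 of A is 0; XOR with the mask flips it to 1.
  11101100111111
^ 00010000000000
----------------
  11111100111111

Answer: 11111100111111 (16191)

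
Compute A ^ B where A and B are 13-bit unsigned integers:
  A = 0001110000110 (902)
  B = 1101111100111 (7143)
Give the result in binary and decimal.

Apply ^ to each column (1 where bits differ):
  0001110000110
^ 1101111100111
---------------
  1100001100001

Answer: 1100001100001 (6241)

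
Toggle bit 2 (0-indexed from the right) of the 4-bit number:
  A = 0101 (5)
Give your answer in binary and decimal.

Mask = 1 << 2 = 0100
Bit 2 of A is 1; XOR with the mask flips it to 0.
  0101
^ 0100
------
  0001

Answer: 0001 (1)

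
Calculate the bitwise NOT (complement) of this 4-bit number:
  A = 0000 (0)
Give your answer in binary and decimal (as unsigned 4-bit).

Flip each bit (0->1, 1->0):
  0000
  1111

Answer: 1111 (15)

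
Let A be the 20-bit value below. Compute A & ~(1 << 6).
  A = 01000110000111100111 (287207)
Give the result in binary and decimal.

Mask = ~(1 << 6) = 11111111111110111111
Bit 6 of A is 1, so AND-ing with the mask clears it to 0.
  01000110000111100111
& 11111111111110111111
----------------------
  01000110000110100111

Answer: 01000110000110100111 (287143)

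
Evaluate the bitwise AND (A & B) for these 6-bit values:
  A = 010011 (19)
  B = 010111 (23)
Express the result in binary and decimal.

Apply & to each column (1 only where both bits are 1):
  010011
& 010111
--------
  010011

Answer: 010011 (19)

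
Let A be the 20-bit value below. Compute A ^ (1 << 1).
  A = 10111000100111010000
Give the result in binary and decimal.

Mask = 1 << 1 = 00000000000000000010
Bit 1 of A is 0; XOR with the mask flips it to 1.
  10111000100111010000
^ 00000000000000000010
----------------------
  10111000100111010010

Answer: 10111000100111010010 (756178)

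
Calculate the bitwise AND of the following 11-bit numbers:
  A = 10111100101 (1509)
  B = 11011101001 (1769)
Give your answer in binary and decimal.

Apply & to each column (1 only where both bits are 1):
  10111100101
& 11011101001
-------------
  10011100001

Answer: 10011100001 (1249)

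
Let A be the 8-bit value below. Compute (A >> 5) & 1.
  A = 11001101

Bit 5 is the 6th from the right.
  11001101
    ^
That bit is 0.

Answer: 0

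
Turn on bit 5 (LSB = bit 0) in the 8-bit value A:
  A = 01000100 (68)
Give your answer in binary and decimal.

Mask = 1 << 5 = 00100000
Bit 5 of A is 0, so OR-ing with the mask flips it to 1.
  01000100
| 00100000
----------
  01100100

Answer: 01100100 (100)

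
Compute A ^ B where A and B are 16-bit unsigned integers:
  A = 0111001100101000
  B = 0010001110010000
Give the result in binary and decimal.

Apply ^ to each column (1 where bits differ):
  0111001100101000
^ 0010001110010000
------------------
  0101000010111000

Answer: 0101000010111000 (20664)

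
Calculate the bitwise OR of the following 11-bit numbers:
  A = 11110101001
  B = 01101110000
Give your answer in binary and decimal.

Apply | to each column (1 where either bit is 1):
  11110101001
| 01101110000
-------------
  11111111001

Answer: 11111111001 (2041)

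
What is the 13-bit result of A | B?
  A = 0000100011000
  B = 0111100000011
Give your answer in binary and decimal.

Apply | to each column (1 where either bit is 1):
  0000100011000
| 0111100000011
---------------
  0111100011011

Answer: 0111100011011 (3867)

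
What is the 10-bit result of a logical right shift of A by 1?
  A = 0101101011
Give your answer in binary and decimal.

Logical shift right by 1: drop the bottom 1 bit(s), prepend 1 zero(s) on the left.
  0101101011  ->  keep [010110101], discard [1], prepend 0
= 0010110101

Answer: 0010110101 (181)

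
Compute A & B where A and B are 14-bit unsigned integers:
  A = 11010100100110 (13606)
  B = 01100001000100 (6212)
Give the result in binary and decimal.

Apply & to each column (1 only where both bits are 1):
  11010100100110
& 01100001000100
----------------
  01000000000100

Answer: 01000000000100 (4100)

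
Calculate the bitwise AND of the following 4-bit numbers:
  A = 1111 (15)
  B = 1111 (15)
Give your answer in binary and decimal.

Apply & to each column (1 only where both bits are 1):
  1111
& 1111
------
  1111

Answer: 1111 (15)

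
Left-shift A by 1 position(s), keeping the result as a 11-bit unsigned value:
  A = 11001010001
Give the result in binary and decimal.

Shift left by 1: drop the top 1 bit(s), append 1 zero(s) on the right.
  11001010001  ->  discard [1], keep [1001010001], append 0
= 10010100010

Answer: 10010100010 (1186)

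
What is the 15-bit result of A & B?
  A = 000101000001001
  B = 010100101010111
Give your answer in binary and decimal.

Apply & to each column (1 only where both bits are 1):
  000101000001001
& 010100101010111
-----------------
  000100000000001

Answer: 000100000000001 (2049)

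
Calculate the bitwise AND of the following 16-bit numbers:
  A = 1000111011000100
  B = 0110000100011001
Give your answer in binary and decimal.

Apply & to each column (1 only where both bits are 1):
  1000111011000100
& 0110000100011001
------------------
  0000000000000000

Answer: 0000000000000000 (0)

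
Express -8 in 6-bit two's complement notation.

1. Binary of +8:  001000
2. Invert bits:     110111
3. Add 1:           111000

Answer: 111000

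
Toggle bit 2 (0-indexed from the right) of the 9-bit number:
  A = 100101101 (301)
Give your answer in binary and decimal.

Mask = 1 << 2 = 000000100
Bit 2 of A is 1; XOR with the mask flips it to 0.
  100101101
^ 000000100
-----------
  100101001

Answer: 100101001 (297)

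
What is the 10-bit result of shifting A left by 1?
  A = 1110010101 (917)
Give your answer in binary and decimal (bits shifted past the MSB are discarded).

Shift left by 1: drop the top 1 bit(s), append 1 zero(s) on the right.
  1110010101  ->  discard [1], keep [110010101], append 0
= 1100101010

Answer: 1100101010 (810)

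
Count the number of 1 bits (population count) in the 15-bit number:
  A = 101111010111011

101111010111011
1-bits at positions (from bit 0 = LSB): 0, 1, 3, 4, 5, 7, 9, 10, 11, 12, 14
Count = 11

Answer: 11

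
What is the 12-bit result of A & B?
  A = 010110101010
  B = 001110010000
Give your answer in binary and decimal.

Apply & to each column (1 only where both bits are 1):
  010110101010
& 001110010000
--------------
  000110000000

Answer: 000110000000 (384)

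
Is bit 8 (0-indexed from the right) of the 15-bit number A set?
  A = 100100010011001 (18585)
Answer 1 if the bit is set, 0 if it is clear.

Bit 8 is the 9th from the right.
  100100010011001
        ^
That bit is 0.

Answer: 0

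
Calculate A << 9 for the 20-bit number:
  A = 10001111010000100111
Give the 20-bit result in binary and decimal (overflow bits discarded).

Shift left by 9: drop the top 9 bit(s), append 9 zero(s) on the right.
  10001111010000100111  ->  discard [100011110], keep [10000100111], append 000000000
= 10000100111000000000

Answer: 10000100111000000000 (544256)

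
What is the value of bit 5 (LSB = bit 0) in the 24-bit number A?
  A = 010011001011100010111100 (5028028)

Bit 5 is the 6th from the right.
  010011001011100010111100
                    ^
That bit is 1.

Answer: 1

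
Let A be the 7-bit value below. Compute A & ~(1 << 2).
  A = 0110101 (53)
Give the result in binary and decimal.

Mask = ~(1 << 2) = 1111011
Bit 2 of A is 1, so AND-ing with the mask clears it to 0.
  0110101
& 1111011
---------
  0110001

Answer: 0110001 (49)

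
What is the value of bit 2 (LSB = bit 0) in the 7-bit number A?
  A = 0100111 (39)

Bit 2 is the 3rd from the right.
  0100111
      ^
That bit is 1.

Answer: 1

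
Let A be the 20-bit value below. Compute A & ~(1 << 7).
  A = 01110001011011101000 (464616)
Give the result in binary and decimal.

Mask = ~(1 << 7) = 11111111111101111111
Bit 7 of A is 1, so AND-ing with the mask clears it to 0.
  01110001011011101000
& 11111111111101111111
----------------------
  01110001011001101000

Answer: 01110001011001101000 (464488)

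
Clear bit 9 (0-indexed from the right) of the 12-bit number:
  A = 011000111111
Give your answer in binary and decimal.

Mask = ~(1 << 9) = 110111111111
Bit 9 of A is 1, so AND-ing with the mask clears it to 0.
  011000111111
& 110111111111
--------------
  010000111111

Answer: 010000111111 (1087)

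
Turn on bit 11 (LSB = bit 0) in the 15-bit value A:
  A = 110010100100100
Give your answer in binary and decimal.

Mask = 1 << 11 = 000100000000000
Bit 11 of A is 0, so OR-ing with the mask flips it to 1.
  110010100100100
| 000100000000000
-----------------
  110110100100100

Answer: 110110100100100 (27940)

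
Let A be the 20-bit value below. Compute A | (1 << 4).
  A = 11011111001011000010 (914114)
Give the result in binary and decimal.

Mask = 1 << 4 = 00000000000000010000
Bit 4 of A is 0, so OR-ing with the mask flips it to 1.
  11011111001011000010
| 00000000000000010000
----------------------
  11011111001011010010

Answer: 11011111001011010010 (914130)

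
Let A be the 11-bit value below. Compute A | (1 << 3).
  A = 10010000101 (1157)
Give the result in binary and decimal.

Mask = 1 << 3 = 00000001000
Bit 3 of A is 0, so OR-ing with the mask flips it to 1.
  10010000101
| 00000001000
-------------
  10010001101

Answer: 10010001101 (1165)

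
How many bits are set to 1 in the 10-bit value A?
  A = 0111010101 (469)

0111010101
1-bits at positions (from bit 0 = LSB): 0, 2, 4, 6, 7, 8
Count = 6

Answer: 6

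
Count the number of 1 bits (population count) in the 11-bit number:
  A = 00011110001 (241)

00011110001
1-bits at positions (from bit 0 = LSB): 0, 4, 5, 6, 7
Count = 5

Answer: 5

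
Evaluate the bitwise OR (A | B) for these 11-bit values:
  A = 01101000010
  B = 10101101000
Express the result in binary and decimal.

Apply | to each column (1 where either bit is 1):
  01101000010
| 10101101000
-------------
  11101101010

Answer: 11101101010 (1898)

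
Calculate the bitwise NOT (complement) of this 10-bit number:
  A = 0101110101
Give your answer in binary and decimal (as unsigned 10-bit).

Flip each bit (0->1, 1->0):
  0101110101
  1010001010

Answer: 1010001010 (650)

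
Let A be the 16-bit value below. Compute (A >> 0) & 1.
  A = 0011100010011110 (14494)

Bit 0 is the 1st from the right.
  0011100010011110
                 ^
That bit is 0.

Answer: 0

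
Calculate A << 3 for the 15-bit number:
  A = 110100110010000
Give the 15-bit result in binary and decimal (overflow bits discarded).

Shift left by 3: drop the top 3 bit(s), append 3 zero(s) on the right.
  110100110010000  ->  discard [110], keep [100110010000], append 000
= 100110010000000

Answer: 100110010000000 (19584)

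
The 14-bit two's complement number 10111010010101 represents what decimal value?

MSB is 1, so the value is negative. Find the magnitude:
1. Invert bits:  01000101101010
2. Add 1:        01000101101011  = 4459
3. Apply sign:   -4459

Answer: -4459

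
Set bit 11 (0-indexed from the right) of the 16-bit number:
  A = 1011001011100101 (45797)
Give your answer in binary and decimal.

Mask = 1 << 11 = 0000100000000000
Bit 11 of A is 0, so OR-ing with the mask flips it to 1.
  1011001011100101
| 0000100000000000
------------------
  1011101011100101

Answer: 1011101011100101 (47845)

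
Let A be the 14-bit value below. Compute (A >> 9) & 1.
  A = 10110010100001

Bit 9 is the 10th from the right.
  10110010100001
      ^
That bit is 0.

Answer: 0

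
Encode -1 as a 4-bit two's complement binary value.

1. Binary of +1:  0001
2. Invert bits:     1110
3. Add 1:           1111

Answer: 1111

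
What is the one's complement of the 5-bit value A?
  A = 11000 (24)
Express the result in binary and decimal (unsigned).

Flip each bit (0->1, 1->0):
  11000
  00111

Answer: 00111 (7)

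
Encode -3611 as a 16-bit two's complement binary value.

1. Binary of +3611:  0000111000011011
2. Invert bits:     1111000111100100
3. Add 1:           1111000111100101

Answer: 1111000111100101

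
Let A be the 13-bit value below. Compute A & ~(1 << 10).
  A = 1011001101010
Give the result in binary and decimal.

Mask = ~(1 << 10) = 1101111111111
Bit 10 of A is 1, so AND-ing with the mask clears it to 0.
  1011001101010
& 1101111111111
---------------
  1001001101010

Answer: 1001001101010 (4714)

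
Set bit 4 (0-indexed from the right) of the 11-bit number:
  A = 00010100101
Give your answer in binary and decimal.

Mask = 1 << 4 = 00000010000
Bit 4 of A is 0, so OR-ing with the mask flips it to 1.
  00010100101
| 00000010000
-------------
  00010110101

Answer: 00010110101 (181)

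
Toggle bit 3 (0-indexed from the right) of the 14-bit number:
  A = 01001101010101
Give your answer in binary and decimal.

Mask = 1 << 3 = 00000000001000
Bit 3 of A is 0; XOR with the mask flips it to 1.
  01001101010101
^ 00000000001000
----------------
  01001101011101

Answer: 01001101011101 (4957)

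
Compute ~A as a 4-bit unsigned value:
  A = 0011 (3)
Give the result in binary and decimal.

Flip each bit (0->1, 1->0):
  0011
  1100

Answer: 1100 (12)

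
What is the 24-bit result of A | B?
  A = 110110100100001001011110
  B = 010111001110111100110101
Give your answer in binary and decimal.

Apply | to each column (1 where either bit is 1):
  110110100100001001011110
| 010111001110111100110101
--------------------------
  110111101110111101111111

Answer: 110111101110111101111111 (14610303)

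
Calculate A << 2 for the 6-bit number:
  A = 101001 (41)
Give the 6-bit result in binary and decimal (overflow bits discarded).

Shift left by 2: drop the top 2 bit(s), append 2 zero(s) on the right.
  101001  ->  discard [10], keep [1001], append 00
= 100100

Answer: 100100 (36)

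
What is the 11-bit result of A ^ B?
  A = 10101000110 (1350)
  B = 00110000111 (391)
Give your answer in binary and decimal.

Apply ^ to each column (1 where bits differ):
  10101000110
^ 00110000111
-------------
  10011000001

Answer: 10011000001 (1217)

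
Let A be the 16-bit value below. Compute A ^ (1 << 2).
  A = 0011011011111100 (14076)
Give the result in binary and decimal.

Mask = 1 << 2 = 0000000000000100
Bit 2 of A is 1; XOR with the mask flips it to 0.
  0011011011111100
^ 0000000000000100
------------------
  0011011011111000

Answer: 0011011011111000 (14072)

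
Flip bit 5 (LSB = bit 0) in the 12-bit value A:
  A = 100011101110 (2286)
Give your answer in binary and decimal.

Mask = 1 << 5 = 000000100000
Bit 5 of A is 1; XOR with the mask flips it to 0.
  100011101110
^ 000000100000
--------------
  100011001110

Answer: 100011001110 (2254)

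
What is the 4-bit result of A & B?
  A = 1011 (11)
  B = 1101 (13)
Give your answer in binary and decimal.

Apply & to each column (1 only where both bits are 1):
  1011
& 1101
------
  1001

Answer: 1001 (9)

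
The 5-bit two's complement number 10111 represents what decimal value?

MSB is 1, so the value is negative. Find the magnitude:
1. Invert bits:  01000
2. Add 1:        01001  = 9
3. Apply sign:   -9

Answer: -9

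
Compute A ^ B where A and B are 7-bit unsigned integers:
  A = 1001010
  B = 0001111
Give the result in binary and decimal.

Apply ^ to each column (1 where bits differ):
  1001010
^ 0001111
---------
  1000101

Answer: 1000101 (69)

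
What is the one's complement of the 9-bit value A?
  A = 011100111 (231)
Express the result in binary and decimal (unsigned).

Flip each bit (0->1, 1->0):
  011100111
  100011000

Answer: 100011000 (280)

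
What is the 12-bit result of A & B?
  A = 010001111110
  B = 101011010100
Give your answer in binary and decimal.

Apply & to each column (1 only where both bits are 1):
  010001111110
& 101011010100
--------------
  000001010100

Answer: 000001010100 (84)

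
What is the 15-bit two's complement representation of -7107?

1. Binary of +7107:  001101111000011
2. Invert bits:     110010000111100
3. Add 1:           110010000111101

Answer: 110010000111101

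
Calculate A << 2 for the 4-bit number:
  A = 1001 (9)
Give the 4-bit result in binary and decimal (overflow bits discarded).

Shift left by 2: drop the top 2 bit(s), append 2 zero(s) on the right.
  1001  ->  discard [10], keep [01], append 00
= 0100

Answer: 0100 (4)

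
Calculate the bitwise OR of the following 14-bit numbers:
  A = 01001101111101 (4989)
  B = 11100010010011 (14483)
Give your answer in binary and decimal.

Apply | to each column (1 where either bit is 1):
  01001101111101
| 11100010010011
----------------
  11101111111111

Answer: 11101111111111 (15359)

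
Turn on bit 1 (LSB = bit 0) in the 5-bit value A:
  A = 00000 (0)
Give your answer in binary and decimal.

Mask = 1 << 1 = 00010
Bit 1 of A is 0, so OR-ing with the mask flips it to 1.
  00000
| 00010
-------
  00010

Answer: 00010 (2)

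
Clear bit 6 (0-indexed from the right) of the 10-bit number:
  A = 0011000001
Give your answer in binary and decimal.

Mask = ~(1 << 6) = 1110111111
Bit 6 of A is 1, so AND-ing with the mask clears it to 0.
  0011000001
& 1110111111
------------
  0010000001

Answer: 0010000001 (129)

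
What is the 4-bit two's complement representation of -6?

1. Binary of +6:  0110
2. Invert bits:     1001
3. Add 1:           1010

Answer: 1010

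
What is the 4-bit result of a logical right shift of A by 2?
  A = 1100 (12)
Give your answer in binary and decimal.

Logical shift right by 2: drop the bottom 2 bit(s), prepend 2 zero(s) on the left.
  1100  ->  keep [11], discard [00], prepend 00
= 0011

Answer: 0011 (3)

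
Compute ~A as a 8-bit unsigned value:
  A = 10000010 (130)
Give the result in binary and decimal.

Flip each bit (0->1, 1->0):
  10000010
  01111101

Answer: 01111101 (125)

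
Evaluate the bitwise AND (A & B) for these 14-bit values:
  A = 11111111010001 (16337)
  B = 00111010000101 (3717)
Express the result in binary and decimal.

Apply & to each column (1 only where both bits are 1):
  11111111010001
& 00111010000101
----------------
  00111010000001

Answer: 00111010000001 (3713)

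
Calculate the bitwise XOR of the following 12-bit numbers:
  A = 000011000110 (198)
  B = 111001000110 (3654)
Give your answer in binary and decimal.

Apply ^ to each column (1 where bits differ):
  000011000110
^ 111001000110
--------------
  111010000000

Answer: 111010000000 (3712)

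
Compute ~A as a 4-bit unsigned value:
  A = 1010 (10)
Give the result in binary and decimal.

Flip each bit (0->1, 1->0):
  1010
  0101

Answer: 0101 (5)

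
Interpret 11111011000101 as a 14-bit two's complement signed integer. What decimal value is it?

MSB is 1, so the value is negative. Find the magnitude:
1. Invert bits:  00000100111010
2. Add 1:        00000100111011  = 315
3. Apply sign:   -315

Answer: -315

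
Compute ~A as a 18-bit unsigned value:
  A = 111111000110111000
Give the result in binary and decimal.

Flip each bit (0->1, 1->0):
  111111000110111000
  000000111001000111

Answer: 000000111001000111 (3655)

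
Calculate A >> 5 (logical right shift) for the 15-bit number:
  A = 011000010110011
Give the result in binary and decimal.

Logical shift right by 5: drop the bottom 5 bit(s), prepend 5 zero(s) on the left.
  011000010110011  ->  keep [0110000101], discard [10011], prepend 00000
= 000000110000101

Answer: 000000110000101 (389)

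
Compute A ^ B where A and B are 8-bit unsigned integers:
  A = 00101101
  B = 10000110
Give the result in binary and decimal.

Apply ^ to each column (1 where bits differ):
  00101101
^ 10000110
----------
  10101011

Answer: 10101011 (171)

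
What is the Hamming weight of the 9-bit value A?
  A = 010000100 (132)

010000100
1-bits at positions (from bit 0 = LSB): 2, 7
Count = 2

Answer: 2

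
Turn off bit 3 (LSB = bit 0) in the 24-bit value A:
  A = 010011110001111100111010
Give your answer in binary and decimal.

Mask = ~(1 << 3) = 111111111111111111110111
Bit 3 of A is 1, so AND-ing with the mask clears it to 0.
  010011110001111100111010
& 111111111111111111110111
--------------------------
  010011110001111100110010

Answer: 010011110001111100110010 (5185330)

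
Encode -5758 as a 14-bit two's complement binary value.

1. Binary of +5758:  01011001111110
2. Invert bits:     10100110000001
3. Add 1:           10100110000010

Answer: 10100110000010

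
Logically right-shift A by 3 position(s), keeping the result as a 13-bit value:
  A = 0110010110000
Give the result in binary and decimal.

Logical shift right by 3: drop the bottom 3 bit(s), prepend 3 zero(s) on the left.
  0110010110000  ->  keep [0110010110], discard [000], prepend 000
= 0000110010110

Answer: 0000110010110 (406)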